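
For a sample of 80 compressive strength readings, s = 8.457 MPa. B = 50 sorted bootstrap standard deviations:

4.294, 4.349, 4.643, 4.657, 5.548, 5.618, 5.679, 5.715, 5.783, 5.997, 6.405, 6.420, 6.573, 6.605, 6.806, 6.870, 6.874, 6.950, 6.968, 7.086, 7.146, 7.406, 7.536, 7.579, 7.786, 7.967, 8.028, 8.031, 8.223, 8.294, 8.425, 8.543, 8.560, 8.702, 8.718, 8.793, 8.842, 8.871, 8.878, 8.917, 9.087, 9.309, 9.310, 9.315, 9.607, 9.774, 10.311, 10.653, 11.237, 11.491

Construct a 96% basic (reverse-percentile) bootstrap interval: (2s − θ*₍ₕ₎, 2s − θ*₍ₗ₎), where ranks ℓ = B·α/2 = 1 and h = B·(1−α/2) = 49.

Percentile endpoints at ranks 1 and 49: θ*₍1₎ = 4.294, θ*₍49₎ = 11.237.
Basic interval reflects these around s:
  lower = 2 × 8.457 − 11.237 = 5.677
  upper = 2 × 8.457 − 4.294 = 12.620

(5.677, 12.620)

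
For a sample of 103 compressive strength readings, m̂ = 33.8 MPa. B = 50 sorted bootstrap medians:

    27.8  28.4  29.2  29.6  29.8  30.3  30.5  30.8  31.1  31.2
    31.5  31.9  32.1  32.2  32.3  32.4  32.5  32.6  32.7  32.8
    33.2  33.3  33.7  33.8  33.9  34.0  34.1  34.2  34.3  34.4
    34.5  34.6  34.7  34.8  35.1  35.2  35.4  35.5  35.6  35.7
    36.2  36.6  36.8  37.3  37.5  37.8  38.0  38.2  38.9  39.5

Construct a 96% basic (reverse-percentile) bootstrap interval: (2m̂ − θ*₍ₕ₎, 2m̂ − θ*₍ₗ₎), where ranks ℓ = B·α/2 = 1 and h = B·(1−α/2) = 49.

Percentile endpoints at ranks 1 and 49: θ*₍1₎ = 27.8, θ*₍49₎ = 38.9.
Basic interval reflects these around m̂:
  lower = 2 × 33.8 − 38.9 = 28.7
  upper = 2 × 33.8 − 27.8 = 39.8

(28.7, 39.8)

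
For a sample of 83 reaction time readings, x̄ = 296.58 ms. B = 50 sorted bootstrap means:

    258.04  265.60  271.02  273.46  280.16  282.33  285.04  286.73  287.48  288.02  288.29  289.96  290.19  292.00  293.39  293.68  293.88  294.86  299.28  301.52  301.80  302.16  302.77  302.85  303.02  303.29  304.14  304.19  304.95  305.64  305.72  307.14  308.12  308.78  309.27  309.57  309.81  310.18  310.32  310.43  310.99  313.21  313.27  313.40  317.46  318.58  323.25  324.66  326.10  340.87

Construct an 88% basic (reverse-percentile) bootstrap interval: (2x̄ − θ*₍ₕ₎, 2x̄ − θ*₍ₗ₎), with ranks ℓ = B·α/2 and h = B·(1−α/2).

Percentile endpoints at ranks 3 and 47: θ*₍3₎ = 271.02, θ*₍47₎ = 323.25.
Basic interval reflects these around x̄:
  lower = 2 × 296.58 − 323.25 = 269.91
  upper = 2 × 296.58 − 271.02 = 322.14

(269.91, 322.14)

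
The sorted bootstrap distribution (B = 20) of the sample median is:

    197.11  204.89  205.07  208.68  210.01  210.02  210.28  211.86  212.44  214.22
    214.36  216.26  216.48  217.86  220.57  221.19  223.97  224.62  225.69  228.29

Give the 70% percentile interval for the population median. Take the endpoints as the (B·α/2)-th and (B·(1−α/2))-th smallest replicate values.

(205.07, 223.97)

α = 0.30; lower rank = 20 × 0.150 = 3; upper rank = 20 × 0.850 = 17.
The 3rd smallest replicate is 205.07; the 17th is 223.97.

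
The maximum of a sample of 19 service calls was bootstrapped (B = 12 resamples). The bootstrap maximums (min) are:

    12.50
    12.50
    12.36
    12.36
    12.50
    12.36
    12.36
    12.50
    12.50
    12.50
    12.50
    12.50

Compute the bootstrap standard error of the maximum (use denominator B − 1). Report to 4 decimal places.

Bootstrap SE is the standard deviation of the 12 replicate maximums.
Mean of replicates: (12.50 + 12.50 + 12.36 + 12.36 + 12.50 + 12.36 + 12.36 + 12.50 + 12.50 + 12.50 + 12.50 + 12.50) / 12 = 149.44000 / 12 = 12.45333
Sum of squared deviations: (+0.04667)² + (+0.04667)² + (−0.09333)² + (−0.09333)² + (+0.04667)² + (−0.09333)² + (−0.09333)² + (+0.04667)² + (+0.04667)² + (+0.04667)² + (+0.04667)² + (+0.04667)² = 0.05227
Variance = 0.05227 / 11 = 0.00475
SE* = √0.00475

SE* = 0.0689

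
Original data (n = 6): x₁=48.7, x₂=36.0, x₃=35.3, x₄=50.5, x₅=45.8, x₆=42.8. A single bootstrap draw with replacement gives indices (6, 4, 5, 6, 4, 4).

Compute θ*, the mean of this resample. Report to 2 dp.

θ* = 47.15

Resample values: 42.8, 50.5, 45.8, 42.8, 50.5, 50.5.
Mean = (42.8 + 50.5 + 45.8 + 42.8 + 50.5 + 50.5) / 6 = 282.90 / 6 = 47.15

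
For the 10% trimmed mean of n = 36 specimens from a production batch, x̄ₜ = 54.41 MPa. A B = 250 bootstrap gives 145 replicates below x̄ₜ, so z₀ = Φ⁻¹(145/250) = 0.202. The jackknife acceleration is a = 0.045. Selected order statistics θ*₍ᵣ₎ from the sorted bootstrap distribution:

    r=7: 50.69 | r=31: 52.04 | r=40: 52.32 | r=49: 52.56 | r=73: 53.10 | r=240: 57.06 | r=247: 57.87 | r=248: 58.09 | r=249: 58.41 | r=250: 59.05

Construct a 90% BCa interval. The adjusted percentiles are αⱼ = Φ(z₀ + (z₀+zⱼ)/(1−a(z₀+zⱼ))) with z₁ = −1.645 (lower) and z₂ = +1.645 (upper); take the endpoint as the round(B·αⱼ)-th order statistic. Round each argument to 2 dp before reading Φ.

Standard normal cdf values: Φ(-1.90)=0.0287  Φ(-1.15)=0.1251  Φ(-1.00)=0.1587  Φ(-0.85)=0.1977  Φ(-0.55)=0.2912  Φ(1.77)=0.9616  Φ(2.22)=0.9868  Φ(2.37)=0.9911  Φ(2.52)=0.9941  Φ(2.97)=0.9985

Lower: z₀ + z₁ = 0.202 + (-1.645) = -1.443; 1 − a(z₀+z₁) = 1 − (0.045)(-1.443) = 1.0649; argument = 0.202 + (-1.443)/1.0649 = -1.1530 → -1.15.
α₁ = Φ(-1.15) = 0.1251; rank = round(250 × 0.1251) = 31; θ*₍31₎ = 52.04.
Upper: z₀ + z₂ = 1.847; 1 − a(z₀+z₂) = 0.9169; argument = 2.2164 → 2.22; α₂ = 0.9868; rank = 247; θ*₍247₎ = 57.87.

(52.04, 57.87)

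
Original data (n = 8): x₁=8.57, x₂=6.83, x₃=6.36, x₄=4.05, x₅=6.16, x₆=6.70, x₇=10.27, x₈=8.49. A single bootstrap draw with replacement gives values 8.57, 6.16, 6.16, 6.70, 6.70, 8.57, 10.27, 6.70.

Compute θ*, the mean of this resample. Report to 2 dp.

Mean = (8.57 + 6.16 + 6.16 + 6.70 + 6.70 + 8.57 + 10.27 + 6.70) / 8 = 59.830 / 8 = 7.48

θ* = 7.48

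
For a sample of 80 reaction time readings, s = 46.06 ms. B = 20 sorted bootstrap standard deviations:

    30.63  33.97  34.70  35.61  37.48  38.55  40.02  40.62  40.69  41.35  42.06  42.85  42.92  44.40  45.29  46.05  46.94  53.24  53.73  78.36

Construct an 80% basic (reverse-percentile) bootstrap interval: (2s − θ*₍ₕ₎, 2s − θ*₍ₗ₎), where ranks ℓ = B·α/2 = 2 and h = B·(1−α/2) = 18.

(38.88, 58.15)

Percentile endpoints at ranks 2 and 18: θ*₍2₎ = 33.97, θ*₍18₎ = 53.24.
Basic interval reflects these around s:
  lower = 2 × 46.06 − 53.24 = 38.88
  upper = 2 × 46.06 − 33.97 = 58.15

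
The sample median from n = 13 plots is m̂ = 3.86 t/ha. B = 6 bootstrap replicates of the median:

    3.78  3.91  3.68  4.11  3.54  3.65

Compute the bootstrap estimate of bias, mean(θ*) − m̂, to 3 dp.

bias = −0.082

mean(θ*) = (3.78 + 3.91 + 3.68 + 4.11 + 3.54 + 3.65) / 6 = 3.7783
bias = 3.7783 − 3.86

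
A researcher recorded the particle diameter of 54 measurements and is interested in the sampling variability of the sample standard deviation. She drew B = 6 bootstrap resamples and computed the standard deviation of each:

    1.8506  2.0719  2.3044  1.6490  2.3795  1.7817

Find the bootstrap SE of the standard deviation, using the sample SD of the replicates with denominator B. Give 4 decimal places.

Bootstrap SE is the standard deviation of the 6 replicate standard deviations.
Mean of replicates: (1.8506 + 2.0719 + 2.3044 + 1.6490 + 2.3795 + 1.7817) / 6 = 12.03710 / 6 = 2.00618
Sum of squared deviations: (−0.15558)² + (+0.06572)² + (+0.29822)² + (−0.35718)² + (+0.37332)² + (−0.22448)² = 0.43480
Variance = 0.43480 / 6 = 0.07247
SE* = √0.07247

SE* = 0.2692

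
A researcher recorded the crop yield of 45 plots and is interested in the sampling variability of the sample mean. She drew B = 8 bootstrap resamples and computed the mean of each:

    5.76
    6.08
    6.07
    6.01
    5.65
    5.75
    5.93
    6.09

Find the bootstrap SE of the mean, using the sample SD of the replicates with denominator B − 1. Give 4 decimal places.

Bootstrap SE is the standard deviation of the 8 replicate means.
Mean of replicates: (5.76 + 6.08 + 6.07 + 6.01 + 5.65 + 5.75 + 5.93 + 6.09) / 8 = 47.340000 / 8 = 5.917500
Sum of squared deviations: (−0.157500)² + (+0.162500)² + (+0.152500)² + (+0.092500)² + (−0.267500)² + (−0.167500)² + (+0.012500)² + (+0.172500)² = 0.212550
Variance = 0.212550 / 7 = 0.030364
SE* = √0.030364

SE* = 0.1743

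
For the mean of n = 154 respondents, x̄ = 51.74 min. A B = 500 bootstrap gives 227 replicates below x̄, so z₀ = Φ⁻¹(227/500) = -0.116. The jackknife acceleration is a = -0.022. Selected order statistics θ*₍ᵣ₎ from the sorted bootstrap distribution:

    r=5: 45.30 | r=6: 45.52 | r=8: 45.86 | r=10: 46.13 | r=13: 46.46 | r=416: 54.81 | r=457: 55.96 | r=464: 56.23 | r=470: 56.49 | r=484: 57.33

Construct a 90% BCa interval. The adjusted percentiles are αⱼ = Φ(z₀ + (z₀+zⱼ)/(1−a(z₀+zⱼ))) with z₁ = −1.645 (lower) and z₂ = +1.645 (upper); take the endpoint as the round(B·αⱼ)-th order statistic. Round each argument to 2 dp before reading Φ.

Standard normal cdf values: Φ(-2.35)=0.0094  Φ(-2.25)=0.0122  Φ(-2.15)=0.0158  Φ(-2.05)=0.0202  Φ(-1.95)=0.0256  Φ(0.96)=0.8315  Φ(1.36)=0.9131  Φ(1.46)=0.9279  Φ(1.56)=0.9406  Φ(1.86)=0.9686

(46.46, 55.96)

Lower: z₀ + z₁ = -0.116 + (-1.645) = -1.761; 1 − a(z₀+z₁) = 1 − (-0.022)(-1.761) = 0.9613; argument = -0.116 + (-1.761)/0.9613 = -1.9480 → -1.95.
α₁ = Φ(-1.95) = 0.0256; rank = round(500 × 0.0256) = 13; θ*₍13₎ = 46.46.
Upper: z₀ + z₂ = 1.529; 1 − a(z₀+z₂) = 1.0336; argument = 1.3632 → 1.36; α₂ = 0.9131; rank = 457; θ*₍457₎ = 55.96.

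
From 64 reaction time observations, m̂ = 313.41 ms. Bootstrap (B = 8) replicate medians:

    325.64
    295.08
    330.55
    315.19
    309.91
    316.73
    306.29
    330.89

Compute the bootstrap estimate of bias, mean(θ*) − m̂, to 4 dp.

bias = +2.8750

mean(θ*) = (325.64 + 295.08 + 330.55 + 315.19 + 309.91 + 316.73 + 306.29 + 330.89) / 8 = 316.28500
bias = 316.28500 − 313.41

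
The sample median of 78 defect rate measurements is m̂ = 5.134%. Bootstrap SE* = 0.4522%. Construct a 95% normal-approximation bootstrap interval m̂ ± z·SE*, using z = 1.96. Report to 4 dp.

Margin = 1.96 × 0.4522 = 0.88631
Interval: 5.134 ± 0.88631

(4.2477, 6.0203)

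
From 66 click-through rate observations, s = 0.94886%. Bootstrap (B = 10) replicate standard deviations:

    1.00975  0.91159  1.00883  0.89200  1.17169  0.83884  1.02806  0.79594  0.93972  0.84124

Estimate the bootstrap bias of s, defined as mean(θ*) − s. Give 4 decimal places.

bias = −0.0051

mean(θ*) = (1.00975 + 0.91159 + 1.00883 + 0.89200 + 1.17169 + 0.83884 + 1.02806 + 0.79594 + 0.93972 + 0.84124) / 10 = 0.94377
bias = 0.94377 − 0.94886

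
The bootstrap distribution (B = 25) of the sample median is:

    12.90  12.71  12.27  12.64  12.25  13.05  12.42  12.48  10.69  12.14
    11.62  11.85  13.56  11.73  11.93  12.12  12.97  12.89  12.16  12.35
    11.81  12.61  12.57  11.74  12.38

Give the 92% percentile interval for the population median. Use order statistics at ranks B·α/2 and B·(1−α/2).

(10.69, 13.05)

Sorted replicates: 10.69, 11.62, 11.73, 11.74, 11.81, 11.85, 11.93, 12.12, 12.14, 12.16, 12.25, 12.27, 12.35, 12.38, 12.42, 12.48, 12.57, 12.61, 12.64, 12.71, 12.89, 12.90, 12.97, 13.05, 13.56
α = 0.08; lower rank = 25 × 0.040 = 1; upper rank = 25 × 0.960 = 24.
The 1st smallest replicate is 10.69; the 24th is 13.05.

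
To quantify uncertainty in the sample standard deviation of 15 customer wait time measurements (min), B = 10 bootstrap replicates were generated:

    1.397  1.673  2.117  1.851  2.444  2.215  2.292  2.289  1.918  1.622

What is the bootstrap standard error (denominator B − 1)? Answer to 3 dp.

SE* = 0.344

Bootstrap SE is the standard deviation of the 10 replicate standard deviations.
Mean of replicates: (1.397 + 1.673 + 2.117 + 1.851 + 2.444 + 2.215 + 2.292 + 2.289 + 1.918 + 1.622) / 10 = 19.8180 / 10 = 1.9818
Sum of squared deviations: (−0.5848)² + (−0.3088)² + (+0.1352)² + (−0.1308)² + (+0.4622)² + (+0.2332)² + (+0.3102)² + (+0.3072)² + (−0.0638)² + (−0.3598)² = 1.0649
Variance = 1.0649 / 9 = 0.1183
SE* = √0.1183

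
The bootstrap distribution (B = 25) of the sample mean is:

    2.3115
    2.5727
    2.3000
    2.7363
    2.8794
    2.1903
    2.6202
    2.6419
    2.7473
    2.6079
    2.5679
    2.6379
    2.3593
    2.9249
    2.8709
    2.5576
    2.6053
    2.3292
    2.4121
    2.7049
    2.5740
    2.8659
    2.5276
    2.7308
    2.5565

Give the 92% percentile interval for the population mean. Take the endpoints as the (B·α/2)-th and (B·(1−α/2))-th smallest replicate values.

Sorted replicates: 2.1903, 2.3000, 2.3115, 2.3292, 2.3593, 2.4121, 2.5276, 2.5565, 2.5576, 2.5679, 2.5727, 2.5740, 2.6053, 2.6079, 2.6202, 2.6379, 2.6419, 2.7049, 2.7308, 2.7363, 2.7473, 2.8659, 2.8709, 2.8794, 2.9249
α = 0.08; lower rank = 25 × 0.040 = 1; upper rank = 25 × 0.960 = 24.
The 1st smallest replicate is 2.1903; the 24th is 2.8794.

(2.1903, 2.8794)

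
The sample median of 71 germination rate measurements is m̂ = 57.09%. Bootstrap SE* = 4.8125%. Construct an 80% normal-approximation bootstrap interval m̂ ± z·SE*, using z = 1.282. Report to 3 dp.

Margin = 1.282 × 4.8125 = 6.1696
Interval: 57.09 ± 6.1696

(50.920, 63.260)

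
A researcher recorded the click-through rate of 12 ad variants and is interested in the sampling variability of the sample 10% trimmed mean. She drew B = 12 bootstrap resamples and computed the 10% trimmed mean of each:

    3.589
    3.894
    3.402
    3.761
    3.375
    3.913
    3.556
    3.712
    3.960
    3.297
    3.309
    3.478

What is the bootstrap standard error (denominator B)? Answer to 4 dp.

SE* = 0.2301

Bootstrap SE is the standard deviation of the 12 replicate 10% trimmed means.
Mean of replicates: (3.589 + 3.894 + 3.402 + 3.761 + 3.375 + 3.913 + 3.556 + 3.712 + 3.960 + 3.297 + 3.309 + 3.478) / 12 = 43.24600 / 12 = 3.60383
Sum of squared deviations: (−0.01483)² + (+0.29017)² + (−0.20183)² + (+0.15717)² + (−0.22883)² + (+0.30917)² + (−0.04783)² + (+0.10817)² + (+0.35617)² + (−0.30683)² + (−0.29483)² + (−0.12583)² = 0.63555
Variance = 0.63555 / 12 = 0.05296
SE* = √0.05296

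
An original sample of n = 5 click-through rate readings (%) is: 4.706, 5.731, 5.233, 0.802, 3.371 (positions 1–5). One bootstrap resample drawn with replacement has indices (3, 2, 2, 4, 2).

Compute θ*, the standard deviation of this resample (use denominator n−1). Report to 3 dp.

Resample values: 5.233, 5.731, 5.731, 0.802, 5.731.
Mean = 4.6456; sum of squared deviations = 18.6526
s² = 18.6526 / 4 = 4.6631
s = √4.6631 = 2.159

θ* = 2.159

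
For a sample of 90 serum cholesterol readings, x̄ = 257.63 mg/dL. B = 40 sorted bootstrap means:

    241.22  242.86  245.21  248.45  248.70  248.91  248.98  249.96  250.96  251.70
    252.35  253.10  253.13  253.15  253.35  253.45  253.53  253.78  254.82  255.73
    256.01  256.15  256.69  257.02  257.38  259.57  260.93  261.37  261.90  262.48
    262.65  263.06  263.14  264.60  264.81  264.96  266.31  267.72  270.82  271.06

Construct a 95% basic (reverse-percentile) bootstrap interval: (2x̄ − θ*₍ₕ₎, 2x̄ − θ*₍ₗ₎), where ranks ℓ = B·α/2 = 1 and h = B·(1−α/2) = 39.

(244.44, 274.04)

Percentile endpoints at ranks 1 and 39: θ*₍1₎ = 241.22, θ*₍39₎ = 270.82.
Basic interval reflects these around x̄:
  lower = 2 × 257.63 − 270.82 = 244.44
  upper = 2 × 257.63 − 241.22 = 274.04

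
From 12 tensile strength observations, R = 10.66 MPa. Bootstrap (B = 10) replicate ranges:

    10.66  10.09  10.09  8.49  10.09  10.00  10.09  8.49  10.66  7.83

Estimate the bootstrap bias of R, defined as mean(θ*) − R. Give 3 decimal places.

mean(θ*) = (10.66 + 10.09 + 10.09 + 8.49 + 10.09 + 10.00 + 10.09 + 8.49 + 10.66 + 7.83) / 10 = 9.6490
bias = 9.6490 − 10.66

bias = −1.011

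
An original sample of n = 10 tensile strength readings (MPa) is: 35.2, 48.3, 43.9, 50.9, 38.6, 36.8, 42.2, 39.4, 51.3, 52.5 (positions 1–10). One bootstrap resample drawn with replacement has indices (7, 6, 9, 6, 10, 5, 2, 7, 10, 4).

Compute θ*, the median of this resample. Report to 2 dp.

θ* = 45.25

Resample values: 42.2, 36.8, 51.3, 36.8, 52.5, 38.6, 48.3, 42.2, 52.5, 50.9.
Sorted: 36.8, 36.8, 38.6, 42.2, 42.2, 48.3, 50.9, 51.3, 52.5, 52.5
Median = average of the two middle values = 45.25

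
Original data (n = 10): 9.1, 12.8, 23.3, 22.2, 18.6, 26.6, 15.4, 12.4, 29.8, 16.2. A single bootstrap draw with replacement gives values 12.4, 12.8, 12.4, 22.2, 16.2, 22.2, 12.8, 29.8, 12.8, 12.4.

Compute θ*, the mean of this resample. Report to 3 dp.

Mean = (12.4 + 12.8 + 12.4 + 22.2 + 16.2 + 22.2 + 12.8 + 29.8 + 12.8 + 12.4) / 10 = 166.00 / 10 = 16.600

θ* = 16.600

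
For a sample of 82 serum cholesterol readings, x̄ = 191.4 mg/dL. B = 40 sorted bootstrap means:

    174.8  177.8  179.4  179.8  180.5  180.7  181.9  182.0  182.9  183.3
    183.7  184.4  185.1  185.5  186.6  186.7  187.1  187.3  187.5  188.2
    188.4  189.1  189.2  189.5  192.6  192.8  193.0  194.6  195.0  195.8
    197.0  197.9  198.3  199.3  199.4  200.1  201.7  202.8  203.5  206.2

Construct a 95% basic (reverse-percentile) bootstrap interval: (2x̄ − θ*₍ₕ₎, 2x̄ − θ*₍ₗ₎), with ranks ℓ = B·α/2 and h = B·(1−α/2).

(179.3, 208.0)

Percentile endpoints at ranks 1 and 39: θ*₍1₎ = 174.8, θ*₍39₎ = 203.5.
Basic interval reflects these around x̄:
  lower = 2 × 191.4 − 203.5 = 179.3
  upper = 2 × 191.4 − 174.8 = 208.0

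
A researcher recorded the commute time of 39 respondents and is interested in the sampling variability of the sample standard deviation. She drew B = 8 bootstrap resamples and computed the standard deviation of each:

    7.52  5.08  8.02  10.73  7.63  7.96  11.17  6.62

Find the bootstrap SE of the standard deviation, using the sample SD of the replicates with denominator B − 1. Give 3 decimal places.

Bootstrap SE is the standard deviation of the 8 replicate standard deviations.
Mean of replicates: (7.52 + 5.08 + 8.02 + 10.73 + 7.63 + 7.96 + 11.17 + 6.62) / 8 = 64.7300 / 8 = 8.0913
Sum of squared deviations: (−0.5713)² + (−3.0113)² + (−0.0713)² + (+2.6387)² + (−0.4613)² + (−0.1313)² + (+3.0787)² + (−1.4713)² = 28.2353
Variance = 28.2353 / 7 = 4.0336
SE* = √4.0336

SE* = 2.008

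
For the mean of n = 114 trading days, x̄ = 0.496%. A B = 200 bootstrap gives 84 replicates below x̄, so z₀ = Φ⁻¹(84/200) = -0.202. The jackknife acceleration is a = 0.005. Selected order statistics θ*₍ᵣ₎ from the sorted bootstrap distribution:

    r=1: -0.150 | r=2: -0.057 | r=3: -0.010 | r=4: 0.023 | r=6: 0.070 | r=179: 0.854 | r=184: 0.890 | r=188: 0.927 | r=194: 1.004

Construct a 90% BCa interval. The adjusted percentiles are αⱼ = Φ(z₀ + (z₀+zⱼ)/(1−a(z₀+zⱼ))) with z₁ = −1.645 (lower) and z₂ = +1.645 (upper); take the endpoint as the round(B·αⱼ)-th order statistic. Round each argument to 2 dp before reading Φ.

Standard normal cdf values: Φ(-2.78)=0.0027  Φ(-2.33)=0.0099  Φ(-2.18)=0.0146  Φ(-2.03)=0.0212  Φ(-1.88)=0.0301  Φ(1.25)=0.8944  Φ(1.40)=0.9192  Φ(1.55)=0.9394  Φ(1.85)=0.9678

Lower: z₀ + z₁ = -0.202 + (-1.645) = -1.847; 1 − a(z₀+z₁) = 1 − (0.005)(-1.847) = 1.0092; argument = -0.202 + (-1.847)/1.0092 = -2.0321 → -2.03.
α₁ = Φ(-2.03) = 0.0212; rank = round(200 × 0.0212) = 4; θ*₍4₎ = 0.023.
Upper: z₀ + z₂ = 1.443; 1 − a(z₀+z₂) = 0.9928; argument = 1.2515 → 1.25; α₂ = 0.8944; rank = 179; θ*₍179₎ = 0.854.

(0.023, 0.854)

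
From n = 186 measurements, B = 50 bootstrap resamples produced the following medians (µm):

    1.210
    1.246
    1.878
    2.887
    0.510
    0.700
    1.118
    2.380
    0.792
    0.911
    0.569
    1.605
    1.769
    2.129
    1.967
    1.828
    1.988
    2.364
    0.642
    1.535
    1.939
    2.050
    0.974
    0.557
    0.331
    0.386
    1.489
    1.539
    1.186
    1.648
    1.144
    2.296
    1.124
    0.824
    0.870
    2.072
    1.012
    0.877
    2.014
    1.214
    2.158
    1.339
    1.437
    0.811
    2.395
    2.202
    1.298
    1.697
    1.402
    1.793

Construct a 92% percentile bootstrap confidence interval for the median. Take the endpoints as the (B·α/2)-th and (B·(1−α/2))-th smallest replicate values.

(0.386, 2.380)

Sorted replicates: 0.331, 0.386, 0.510, 0.557, 0.569, 0.642, 0.700, 0.792, 0.811, 0.824, 0.870, 0.877, 0.911, 0.974, 1.012, 1.118, 1.124, 1.144, 1.186, 1.210, 1.214, 1.246, 1.298, 1.339, 1.402, 1.437, 1.489, 1.535, 1.539, 1.605, 1.648, 1.697, 1.769, 1.793, 1.828, 1.878, 1.939, 1.967, 1.988, 2.014, 2.050, 2.072, 2.129, 2.158, 2.202, 2.296, 2.364, 2.380, 2.395, 2.887
α = 0.08; lower rank = 50 × 0.040 = 2; upper rank = 50 × 0.960 = 48.
The 2nd smallest replicate is 0.386; the 48th is 2.380.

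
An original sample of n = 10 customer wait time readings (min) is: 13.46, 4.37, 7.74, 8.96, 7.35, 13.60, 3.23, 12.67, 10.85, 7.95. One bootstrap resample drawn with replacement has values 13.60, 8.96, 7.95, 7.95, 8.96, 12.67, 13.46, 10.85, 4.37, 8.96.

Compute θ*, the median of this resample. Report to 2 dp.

θ* = 8.96

Sorted: 4.37, 7.95, 7.95, 8.96, 8.96, 8.96, 10.85, 12.67, 13.46, 13.60
Median = average of the two middle values = 8.96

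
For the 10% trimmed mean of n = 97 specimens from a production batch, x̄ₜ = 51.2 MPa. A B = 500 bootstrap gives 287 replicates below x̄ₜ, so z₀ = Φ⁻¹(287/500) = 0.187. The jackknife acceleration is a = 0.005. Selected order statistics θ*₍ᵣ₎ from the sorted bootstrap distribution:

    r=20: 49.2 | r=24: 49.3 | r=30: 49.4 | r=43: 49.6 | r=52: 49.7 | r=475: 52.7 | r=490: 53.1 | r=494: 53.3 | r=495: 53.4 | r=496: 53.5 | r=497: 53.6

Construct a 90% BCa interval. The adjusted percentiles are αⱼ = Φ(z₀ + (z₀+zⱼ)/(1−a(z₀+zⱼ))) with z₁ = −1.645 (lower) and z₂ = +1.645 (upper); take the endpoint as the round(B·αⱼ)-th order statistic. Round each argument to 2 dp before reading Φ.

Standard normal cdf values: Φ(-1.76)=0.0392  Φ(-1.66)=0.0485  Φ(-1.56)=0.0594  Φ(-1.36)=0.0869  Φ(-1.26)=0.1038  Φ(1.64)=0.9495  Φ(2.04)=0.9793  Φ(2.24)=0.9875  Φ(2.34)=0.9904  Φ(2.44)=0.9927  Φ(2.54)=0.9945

(49.7, 53.1)

Lower: z₀ + z₁ = 0.187 + (-1.645) = -1.458; 1 − a(z₀+z₁) = 1 − (0.005)(-1.458) = 1.0073; argument = 0.187 + (-1.458)/1.0073 = -1.2604 → -1.26.
α₁ = Φ(-1.26) = 0.1038; rank = round(500 × 0.1038) = 52; θ*₍52₎ = 49.7.
Upper: z₀ + z₂ = 1.832; 1 − a(z₀+z₂) = 0.9908; argument = 2.0359 → 2.04; α₂ = 0.9793; rank = 490; θ*₍490₎ = 53.1.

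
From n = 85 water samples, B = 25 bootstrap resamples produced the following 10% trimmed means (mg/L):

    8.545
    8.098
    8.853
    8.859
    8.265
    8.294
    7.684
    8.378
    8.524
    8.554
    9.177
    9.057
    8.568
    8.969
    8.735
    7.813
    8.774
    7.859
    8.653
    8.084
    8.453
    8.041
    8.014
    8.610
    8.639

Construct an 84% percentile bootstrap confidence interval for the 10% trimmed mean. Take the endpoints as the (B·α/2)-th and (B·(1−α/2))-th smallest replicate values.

Sorted replicates: 7.684, 7.813, 7.859, 8.014, 8.041, 8.084, 8.098, 8.265, 8.294, 8.378, 8.453, 8.524, 8.545, 8.554, 8.568, 8.610, 8.639, 8.653, 8.735, 8.774, 8.853, 8.859, 8.969, 9.057, 9.177
α = 0.16; lower rank = 25 × 0.080 = 2; upper rank = 25 × 0.920 = 23.
The 2nd smallest replicate is 7.813; the 23rd is 8.969.

(7.813, 8.969)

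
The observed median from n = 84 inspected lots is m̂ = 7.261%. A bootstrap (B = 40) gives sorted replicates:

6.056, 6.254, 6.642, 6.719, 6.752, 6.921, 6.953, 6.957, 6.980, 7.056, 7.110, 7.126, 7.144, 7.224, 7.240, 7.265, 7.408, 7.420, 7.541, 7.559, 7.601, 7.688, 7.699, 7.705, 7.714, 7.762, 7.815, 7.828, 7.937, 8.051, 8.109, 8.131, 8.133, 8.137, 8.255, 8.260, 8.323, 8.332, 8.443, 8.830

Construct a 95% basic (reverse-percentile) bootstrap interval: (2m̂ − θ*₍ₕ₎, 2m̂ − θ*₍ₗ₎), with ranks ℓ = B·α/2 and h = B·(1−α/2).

Percentile endpoints at ranks 1 and 39: θ*₍1₎ = 6.056, θ*₍39₎ = 8.443.
Basic interval reflects these around m̂:
  lower = 2 × 7.261 − 8.443 = 6.079
  upper = 2 × 7.261 − 6.056 = 8.466

(6.079, 8.466)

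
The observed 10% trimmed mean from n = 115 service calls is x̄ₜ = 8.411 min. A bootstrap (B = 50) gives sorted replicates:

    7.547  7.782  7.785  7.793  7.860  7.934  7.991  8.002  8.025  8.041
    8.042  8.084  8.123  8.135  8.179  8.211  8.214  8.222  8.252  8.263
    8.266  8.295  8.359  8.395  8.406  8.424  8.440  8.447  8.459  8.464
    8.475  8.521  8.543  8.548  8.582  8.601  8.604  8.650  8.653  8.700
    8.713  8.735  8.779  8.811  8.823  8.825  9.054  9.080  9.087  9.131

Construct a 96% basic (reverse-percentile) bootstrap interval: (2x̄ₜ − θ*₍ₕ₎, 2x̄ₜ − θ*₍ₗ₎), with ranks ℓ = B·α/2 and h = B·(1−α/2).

Percentile endpoints at ranks 1 and 49: θ*₍1₎ = 7.547, θ*₍49₎ = 9.087.
Basic interval reflects these around x̄ₜ:
  lower = 2 × 8.411 − 9.087 = 7.735
  upper = 2 × 8.411 − 7.547 = 9.275

(7.735, 9.275)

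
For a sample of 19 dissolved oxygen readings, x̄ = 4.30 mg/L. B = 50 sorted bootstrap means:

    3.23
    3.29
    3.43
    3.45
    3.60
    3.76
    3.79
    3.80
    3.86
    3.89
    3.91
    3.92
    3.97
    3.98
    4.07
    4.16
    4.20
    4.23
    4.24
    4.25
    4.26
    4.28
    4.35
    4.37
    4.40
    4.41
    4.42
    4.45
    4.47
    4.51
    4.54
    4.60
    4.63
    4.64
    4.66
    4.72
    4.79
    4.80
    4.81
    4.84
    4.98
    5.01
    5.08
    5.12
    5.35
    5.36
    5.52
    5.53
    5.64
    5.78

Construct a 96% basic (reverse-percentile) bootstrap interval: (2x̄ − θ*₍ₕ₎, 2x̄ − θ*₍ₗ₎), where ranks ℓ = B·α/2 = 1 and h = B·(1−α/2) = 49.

Percentile endpoints at ranks 1 and 49: θ*₍1₎ = 3.23, θ*₍49₎ = 5.64.
Basic interval reflects these around x̄:
  lower = 2 × 4.30 − 5.64 = 2.96
  upper = 2 × 4.30 − 3.23 = 5.37

(2.96, 5.37)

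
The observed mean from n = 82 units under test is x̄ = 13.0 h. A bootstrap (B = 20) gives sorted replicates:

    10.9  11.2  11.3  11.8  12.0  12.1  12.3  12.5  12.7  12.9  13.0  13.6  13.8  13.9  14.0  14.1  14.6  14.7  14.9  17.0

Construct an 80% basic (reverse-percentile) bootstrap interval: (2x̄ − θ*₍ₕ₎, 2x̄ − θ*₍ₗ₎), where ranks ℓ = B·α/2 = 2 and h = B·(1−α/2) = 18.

Percentile endpoints at ranks 2 and 18: θ*₍2₎ = 11.2, θ*₍18₎ = 14.7.
Basic interval reflects these around x̄:
  lower = 2 × 13.0 − 14.7 = 11.3
  upper = 2 × 13.0 − 11.2 = 14.8

(11.3, 14.8)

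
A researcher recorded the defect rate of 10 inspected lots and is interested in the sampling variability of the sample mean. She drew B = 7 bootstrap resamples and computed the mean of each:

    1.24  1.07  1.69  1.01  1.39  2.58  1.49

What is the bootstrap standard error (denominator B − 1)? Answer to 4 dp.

Bootstrap SE is the standard deviation of the 7 replicate means.
Mean of replicates: (1.24 + 1.07 + 1.69 + 1.01 + 1.39 + 2.58 + 1.49) / 7 = 10.47000 / 7 = 1.49571
Sum of squared deviations: (−0.25571)² + (−0.42571)² + (+0.19429)² + (−0.48571)² + (−0.10571)² + (+1.08429)² + (−0.00571)² = 1.70717
Variance = 1.70717 / 6 = 0.28453
SE* = √0.28453

SE* = 0.5334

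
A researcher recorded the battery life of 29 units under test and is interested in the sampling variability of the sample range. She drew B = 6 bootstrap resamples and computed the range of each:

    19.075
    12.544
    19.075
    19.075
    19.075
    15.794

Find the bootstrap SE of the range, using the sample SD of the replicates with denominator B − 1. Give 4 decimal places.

SE* = 2.7340

Bootstrap SE is the standard deviation of the 6 replicate ranges.
Mean of replicates: (19.075 + 12.544 + 19.075 + 19.075 + 19.075 + 15.794) / 6 = 104.63800 / 6 = 17.43967
Sum of squared deviations: (+1.63533)² + (−4.89567)² + (+1.63533)² + (+1.63533)² + (+1.63533)² + (−1.64567)² = 37.37303
Variance = 37.37303 / 5 = 7.47461
SE* = √7.47461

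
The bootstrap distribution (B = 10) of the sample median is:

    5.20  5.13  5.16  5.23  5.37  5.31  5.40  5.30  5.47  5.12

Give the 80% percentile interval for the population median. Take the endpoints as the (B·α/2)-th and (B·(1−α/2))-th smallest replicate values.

(5.12, 5.40)

Sorted replicates: 5.12, 5.13, 5.16, 5.20, 5.23, 5.30, 5.31, 5.37, 5.40, 5.47
α = 0.20; lower rank = 10 × 0.100 = 1; upper rank = 10 × 0.900 = 9.
The 1st smallest replicate is 5.12; the 9th is 5.40.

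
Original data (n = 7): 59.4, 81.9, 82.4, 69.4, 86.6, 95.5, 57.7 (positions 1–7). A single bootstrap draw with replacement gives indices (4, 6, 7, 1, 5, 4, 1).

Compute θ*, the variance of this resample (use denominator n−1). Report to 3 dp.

Resample values: 69.4, 95.5, 57.7, 59.4, 86.6, 69.4, 59.4.
Mean = 71.0571; sum of squared deviations = 1294.7171
s² = 1294.7171 / 6 = 215.7862

θ* = 215.786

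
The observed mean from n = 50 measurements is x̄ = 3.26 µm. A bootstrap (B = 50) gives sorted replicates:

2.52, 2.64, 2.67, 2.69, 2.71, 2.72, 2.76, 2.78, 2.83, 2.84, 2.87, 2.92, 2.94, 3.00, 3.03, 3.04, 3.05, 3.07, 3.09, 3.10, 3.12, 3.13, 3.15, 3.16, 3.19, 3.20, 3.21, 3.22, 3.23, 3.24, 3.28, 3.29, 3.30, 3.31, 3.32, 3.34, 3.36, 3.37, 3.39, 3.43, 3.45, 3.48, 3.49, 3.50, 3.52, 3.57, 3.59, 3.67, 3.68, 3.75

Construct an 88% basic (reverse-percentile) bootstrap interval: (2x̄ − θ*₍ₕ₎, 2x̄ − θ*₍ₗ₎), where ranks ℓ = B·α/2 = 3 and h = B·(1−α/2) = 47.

(2.93, 3.85)

Percentile endpoints at ranks 3 and 47: θ*₍3₎ = 2.67, θ*₍47₎ = 3.59.
Basic interval reflects these around x̄:
  lower = 2 × 3.26 − 3.59 = 2.93
  upper = 2 × 3.26 − 2.67 = 3.85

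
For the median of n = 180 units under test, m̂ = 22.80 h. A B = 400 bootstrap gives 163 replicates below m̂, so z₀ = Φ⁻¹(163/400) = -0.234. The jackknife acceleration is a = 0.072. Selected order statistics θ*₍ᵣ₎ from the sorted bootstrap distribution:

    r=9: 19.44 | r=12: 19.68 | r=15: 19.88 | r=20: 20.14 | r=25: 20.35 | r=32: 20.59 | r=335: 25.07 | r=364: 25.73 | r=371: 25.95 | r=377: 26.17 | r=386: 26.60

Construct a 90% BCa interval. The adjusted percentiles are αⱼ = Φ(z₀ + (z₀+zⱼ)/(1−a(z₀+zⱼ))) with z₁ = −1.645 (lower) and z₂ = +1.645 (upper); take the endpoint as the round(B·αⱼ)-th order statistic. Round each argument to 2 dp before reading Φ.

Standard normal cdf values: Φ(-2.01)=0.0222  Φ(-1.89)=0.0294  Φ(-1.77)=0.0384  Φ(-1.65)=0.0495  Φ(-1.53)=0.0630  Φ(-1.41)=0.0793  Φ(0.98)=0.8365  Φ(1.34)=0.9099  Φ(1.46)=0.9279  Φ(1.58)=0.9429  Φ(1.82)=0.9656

(19.68, 25.73)

Lower: z₀ + z₁ = -0.234 + (-1.645) = -1.879; 1 − a(z₀+z₁) = 1 − (0.072)(-1.879) = 1.1353; argument = -0.234 + (-1.879)/1.1353 = -1.8891 → -1.89.
α₁ = Φ(-1.89) = 0.0294; rank = round(400 × 0.0294) = 12; θ*₍12₎ = 19.68.
Upper: z₀ + z₂ = 1.411; 1 − a(z₀+z₂) = 0.8984; argument = 1.3366 → 1.34; α₂ = 0.9099; rank = 364; θ*₍364₎ = 25.73.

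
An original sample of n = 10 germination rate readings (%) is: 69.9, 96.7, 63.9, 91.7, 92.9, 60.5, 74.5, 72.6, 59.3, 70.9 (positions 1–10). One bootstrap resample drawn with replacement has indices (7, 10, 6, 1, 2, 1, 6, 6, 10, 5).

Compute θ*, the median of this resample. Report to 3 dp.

Resample values: 74.5, 70.9, 60.5, 69.9, 96.7, 69.9, 60.5, 60.5, 70.9, 92.9.
Sorted: 60.5, 60.5, 60.5, 69.9, 69.9, 70.9, 70.9, 74.5, 92.9, 96.7
Median = average of the two middle values = 70.400

θ* = 70.400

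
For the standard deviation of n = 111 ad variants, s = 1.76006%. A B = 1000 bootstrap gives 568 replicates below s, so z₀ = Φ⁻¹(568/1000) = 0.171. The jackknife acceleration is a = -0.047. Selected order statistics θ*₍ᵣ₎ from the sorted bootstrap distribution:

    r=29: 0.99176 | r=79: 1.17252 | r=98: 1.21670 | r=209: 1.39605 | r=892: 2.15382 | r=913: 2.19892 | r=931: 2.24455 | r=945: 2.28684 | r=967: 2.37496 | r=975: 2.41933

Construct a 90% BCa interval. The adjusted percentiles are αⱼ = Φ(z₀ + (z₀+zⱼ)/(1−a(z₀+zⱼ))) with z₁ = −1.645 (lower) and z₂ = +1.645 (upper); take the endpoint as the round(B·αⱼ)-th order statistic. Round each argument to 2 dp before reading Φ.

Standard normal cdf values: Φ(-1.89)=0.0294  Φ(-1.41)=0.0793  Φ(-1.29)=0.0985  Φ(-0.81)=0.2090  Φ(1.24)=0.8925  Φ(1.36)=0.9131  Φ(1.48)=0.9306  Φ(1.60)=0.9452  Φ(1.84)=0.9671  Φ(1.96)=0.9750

Lower: z₀ + z₁ = 0.171 + (-1.645) = -1.474; 1 − a(z₀+z₁) = 1 − (-0.047)(-1.474) = 0.9307; argument = 0.171 + (-1.474)/0.9307 = -1.4127 → -1.41.
α₁ = Φ(-1.41) = 0.0793; rank = round(1000 × 0.0793) = 79; θ*₍79₎ = 1.17252.
Upper: z₀ + z₂ = 1.816; 1 − a(z₀+z₂) = 1.0854; argument = 1.8442 → 1.84; α₂ = 0.9671; rank = 967; θ*₍967₎ = 2.37496.

(1.17252, 2.37496)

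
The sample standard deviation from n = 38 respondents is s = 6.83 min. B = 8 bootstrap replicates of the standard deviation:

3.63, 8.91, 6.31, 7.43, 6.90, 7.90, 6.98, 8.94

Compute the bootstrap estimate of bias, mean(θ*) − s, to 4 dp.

bias = +0.2950

mean(θ*) = (3.63 + 8.91 + 6.31 + 7.43 + 6.90 + 7.90 + 6.98 + 8.94) / 8 = 7.12500
bias = 7.12500 − 6.83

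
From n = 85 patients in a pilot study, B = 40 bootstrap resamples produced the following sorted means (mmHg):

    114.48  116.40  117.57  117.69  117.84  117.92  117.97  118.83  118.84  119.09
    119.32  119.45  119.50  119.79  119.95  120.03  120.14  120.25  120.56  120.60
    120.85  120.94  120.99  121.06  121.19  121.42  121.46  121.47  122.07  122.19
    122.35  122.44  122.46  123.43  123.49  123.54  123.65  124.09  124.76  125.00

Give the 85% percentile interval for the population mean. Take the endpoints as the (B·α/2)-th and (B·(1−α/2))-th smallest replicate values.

(117.57, 123.65)

α = 0.15; lower rank = 40 × 0.075 = 3; upper rank = 40 × 0.925 = 37.
The 3rd smallest replicate is 117.57; the 37th is 123.65.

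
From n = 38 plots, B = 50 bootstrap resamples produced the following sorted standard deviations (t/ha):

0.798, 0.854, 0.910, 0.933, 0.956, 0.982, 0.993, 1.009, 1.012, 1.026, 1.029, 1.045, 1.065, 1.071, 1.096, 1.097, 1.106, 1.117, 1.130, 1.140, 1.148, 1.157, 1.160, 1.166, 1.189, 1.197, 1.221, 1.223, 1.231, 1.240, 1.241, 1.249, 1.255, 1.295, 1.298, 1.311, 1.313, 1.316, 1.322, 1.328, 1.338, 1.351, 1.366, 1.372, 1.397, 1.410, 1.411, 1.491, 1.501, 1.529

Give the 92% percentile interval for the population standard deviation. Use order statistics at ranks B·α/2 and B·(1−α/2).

(0.854, 1.491)

α = 0.08; lower rank = 50 × 0.040 = 2; upper rank = 50 × 0.960 = 48.
The 2nd smallest replicate is 0.854; the 48th is 1.491.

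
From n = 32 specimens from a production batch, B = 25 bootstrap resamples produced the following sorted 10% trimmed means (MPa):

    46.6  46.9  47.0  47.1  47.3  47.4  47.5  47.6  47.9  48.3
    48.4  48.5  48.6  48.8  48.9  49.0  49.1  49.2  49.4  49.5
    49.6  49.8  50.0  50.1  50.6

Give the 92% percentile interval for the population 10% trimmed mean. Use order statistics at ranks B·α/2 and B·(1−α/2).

α = 0.08; lower rank = 25 × 0.040 = 1; upper rank = 25 × 0.960 = 24.
The 1st smallest replicate is 46.6; the 24th is 50.1.

(46.6, 50.1)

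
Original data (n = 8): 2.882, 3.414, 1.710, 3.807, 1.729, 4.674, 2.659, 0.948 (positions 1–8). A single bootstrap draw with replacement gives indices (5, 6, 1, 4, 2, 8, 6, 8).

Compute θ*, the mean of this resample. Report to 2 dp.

Resample values: 1.729, 4.674, 2.882, 3.807, 3.414, 0.948, 4.674, 0.948.
Mean = (1.729 + 4.674 + 2.882 + 3.807 + 3.414 + 0.948 + 4.674 + 0.948) / 8 = 23.0760 / 8 = 2.88

θ* = 2.88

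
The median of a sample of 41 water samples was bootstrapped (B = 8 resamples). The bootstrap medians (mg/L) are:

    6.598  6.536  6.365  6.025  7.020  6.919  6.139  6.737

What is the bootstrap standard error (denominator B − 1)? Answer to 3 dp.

Bootstrap SE is the standard deviation of the 8 replicate medians.
Mean of replicates: (6.598 + 6.536 + 6.365 + 6.025 + 7.020 + 6.919 + 6.139 + 6.737) / 8 = 52.3390 / 8 = 6.5424
Sum of squared deviations: (+0.0556)² + (−0.0064)² + (−0.1774)² + (−0.5174)² + (+0.4776)² + (+0.3766)² + (−0.4034)² + (+0.1946)² = 0.8728
Variance = 0.8728 / 7 = 0.1247
SE* = √0.1247

SE* = 0.353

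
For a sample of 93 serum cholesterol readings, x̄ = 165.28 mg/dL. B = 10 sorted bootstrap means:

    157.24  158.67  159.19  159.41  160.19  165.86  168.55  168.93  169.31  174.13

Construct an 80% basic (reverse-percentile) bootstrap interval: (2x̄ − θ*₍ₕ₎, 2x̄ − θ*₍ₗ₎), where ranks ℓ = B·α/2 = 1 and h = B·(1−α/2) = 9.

(161.25, 173.32)

Percentile endpoints at ranks 1 and 9: θ*₍1₎ = 157.24, θ*₍9₎ = 169.31.
Basic interval reflects these around x̄:
  lower = 2 × 165.28 − 169.31 = 161.25
  upper = 2 × 165.28 − 157.24 = 173.32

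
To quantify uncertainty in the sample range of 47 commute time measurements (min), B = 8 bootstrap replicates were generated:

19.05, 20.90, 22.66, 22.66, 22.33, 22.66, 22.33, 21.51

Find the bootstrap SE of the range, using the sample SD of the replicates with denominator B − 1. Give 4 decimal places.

SE* = 1.2664

Bootstrap SE is the standard deviation of the 8 replicate ranges.
Mean of replicates: (19.05 + 20.90 + 22.66 + 22.66 + 22.33 + 22.66 + 22.33 + 21.51) / 8 = 174.10000 / 8 = 21.76250
Sum of squared deviations: (−2.71250)² + (−0.86250)² + (+0.89750)² + (+0.89750)² + (+0.56750)² + (+0.89750)² + (+0.56750)² + (−0.25250)² = 11.22595
Variance = 11.22595 / 7 = 1.60371
SE* = √1.60371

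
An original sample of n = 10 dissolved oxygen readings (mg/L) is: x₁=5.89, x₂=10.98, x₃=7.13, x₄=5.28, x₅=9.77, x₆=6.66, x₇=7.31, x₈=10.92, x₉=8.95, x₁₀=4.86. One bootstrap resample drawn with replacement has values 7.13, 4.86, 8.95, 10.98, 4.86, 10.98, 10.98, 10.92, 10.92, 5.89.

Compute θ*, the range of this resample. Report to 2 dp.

Range = 10.98 − 4.86 = 6.12

θ* = 6.12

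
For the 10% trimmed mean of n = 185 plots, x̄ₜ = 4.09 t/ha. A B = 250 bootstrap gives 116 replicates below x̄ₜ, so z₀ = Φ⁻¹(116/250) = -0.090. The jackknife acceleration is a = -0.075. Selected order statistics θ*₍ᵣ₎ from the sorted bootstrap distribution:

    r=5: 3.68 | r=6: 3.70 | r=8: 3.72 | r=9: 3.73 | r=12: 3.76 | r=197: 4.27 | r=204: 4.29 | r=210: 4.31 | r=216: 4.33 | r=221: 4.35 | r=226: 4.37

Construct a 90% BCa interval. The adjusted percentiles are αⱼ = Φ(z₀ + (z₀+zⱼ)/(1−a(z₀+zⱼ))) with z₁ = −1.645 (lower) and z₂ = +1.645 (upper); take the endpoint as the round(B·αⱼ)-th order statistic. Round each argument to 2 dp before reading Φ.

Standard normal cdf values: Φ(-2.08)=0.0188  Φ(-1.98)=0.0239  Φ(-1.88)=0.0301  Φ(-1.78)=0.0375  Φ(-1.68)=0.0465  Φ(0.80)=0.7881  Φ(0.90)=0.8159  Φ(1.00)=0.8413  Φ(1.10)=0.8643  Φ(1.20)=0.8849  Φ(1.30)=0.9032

(3.68, 4.37)

Lower: z₀ + z₁ = -0.090 + (-1.645) = -1.735; 1 − a(z₀+z₁) = 1 − (-0.075)(-1.735) = 0.8699; argument = -0.090 + (-1.735)/0.8699 = -2.0845 → -2.08.
α₁ = Φ(-2.08) = 0.0188; rank = round(250 × 0.0188) = 5; θ*₍5₎ = 3.68.
Upper: z₀ + z₂ = 1.555; 1 − a(z₀+z₂) = 1.1166; argument = 1.3026 → 1.30; α₂ = 0.9032; rank = 226; θ*₍226₎ = 4.37.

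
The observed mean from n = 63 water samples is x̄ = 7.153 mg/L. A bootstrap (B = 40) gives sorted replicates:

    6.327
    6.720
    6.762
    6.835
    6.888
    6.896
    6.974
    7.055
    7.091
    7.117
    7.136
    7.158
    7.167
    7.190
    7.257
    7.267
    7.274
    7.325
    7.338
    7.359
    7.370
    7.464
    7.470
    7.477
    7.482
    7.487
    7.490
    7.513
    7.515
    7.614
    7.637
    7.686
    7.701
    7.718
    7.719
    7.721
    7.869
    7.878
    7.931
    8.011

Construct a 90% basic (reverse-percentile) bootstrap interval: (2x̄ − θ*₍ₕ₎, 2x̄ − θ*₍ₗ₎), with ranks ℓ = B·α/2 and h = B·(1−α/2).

Percentile endpoints at ranks 2 and 38: θ*₍2₎ = 6.720, θ*₍38₎ = 7.878.
Basic interval reflects these around x̄:
  lower = 2 × 7.153 − 7.878 = 6.428
  upper = 2 × 7.153 − 6.720 = 7.586

(6.428, 7.586)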